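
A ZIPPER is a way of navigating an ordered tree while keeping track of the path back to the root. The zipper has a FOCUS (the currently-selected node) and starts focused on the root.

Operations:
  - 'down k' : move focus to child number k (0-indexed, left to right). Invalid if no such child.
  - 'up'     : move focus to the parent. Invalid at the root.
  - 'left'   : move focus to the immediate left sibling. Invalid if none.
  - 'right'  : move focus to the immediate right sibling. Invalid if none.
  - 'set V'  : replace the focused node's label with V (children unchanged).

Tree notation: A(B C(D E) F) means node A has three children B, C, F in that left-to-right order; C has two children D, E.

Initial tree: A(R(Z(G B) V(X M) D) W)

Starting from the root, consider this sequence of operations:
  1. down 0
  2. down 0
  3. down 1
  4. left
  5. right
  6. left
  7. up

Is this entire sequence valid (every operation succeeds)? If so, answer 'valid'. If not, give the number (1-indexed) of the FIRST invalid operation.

Answer: valid

Derivation:
Step 1 (down 0): focus=R path=0 depth=1 children=['Z', 'V', 'D'] left=[] right=['W'] parent=A
Step 2 (down 0): focus=Z path=0/0 depth=2 children=['G', 'B'] left=[] right=['V', 'D'] parent=R
Step 3 (down 1): focus=B path=0/0/1 depth=3 children=[] left=['G'] right=[] parent=Z
Step 4 (left): focus=G path=0/0/0 depth=3 children=[] left=[] right=['B'] parent=Z
Step 5 (right): focus=B path=0/0/1 depth=3 children=[] left=['G'] right=[] parent=Z
Step 6 (left): focus=G path=0/0/0 depth=3 children=[] left=[] right=['B'] parent=Z
Step 7 (up): focus=Z path=0/0 depth=2 children=['G', 'B'] left=[] right=['V', 'D'] parent=R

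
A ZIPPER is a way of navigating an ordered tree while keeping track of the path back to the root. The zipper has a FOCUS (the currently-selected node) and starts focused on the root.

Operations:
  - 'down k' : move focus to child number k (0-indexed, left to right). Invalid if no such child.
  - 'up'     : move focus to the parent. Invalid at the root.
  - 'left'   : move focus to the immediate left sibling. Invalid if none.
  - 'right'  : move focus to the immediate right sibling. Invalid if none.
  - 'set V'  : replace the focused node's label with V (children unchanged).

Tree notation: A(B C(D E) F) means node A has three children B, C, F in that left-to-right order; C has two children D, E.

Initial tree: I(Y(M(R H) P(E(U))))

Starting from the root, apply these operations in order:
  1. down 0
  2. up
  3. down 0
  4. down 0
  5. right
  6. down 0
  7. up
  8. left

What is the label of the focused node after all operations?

Step 1 (down 0): focus=Y path=0 depth=1 children=['M', 'P'] left=[] right=[] parent=I
Step 2 (up): focus=I path=root depth=0 children=['Y'] (at root)
Step 3 (down 0): focus=Y path=0 depth=1 children=['M', 'P'] left=[] right=[] parent=I
Step 4 (down 0): focus=M path=0/0 depth=2 children=['R', 'H'] left=[] right=['P'] parent=Y
Step 5 (right): focus=P path=0/1 depth=2 children=['E'] left=['M'] right=[] parent=Y
Step 6 (down 0): focus=E path=0/1/0 depth=3 children=['U'] left=[] right=[] parent=P
Step 7 (up): focus=P path=0/1 depth=2 children=['E'] left=['M'] right=[] parent=Y
Step 8 (left): focus=M path=0/0 depth=2 children=['R', 'H'] left=[] right=['P'] parent=Y

Answer: M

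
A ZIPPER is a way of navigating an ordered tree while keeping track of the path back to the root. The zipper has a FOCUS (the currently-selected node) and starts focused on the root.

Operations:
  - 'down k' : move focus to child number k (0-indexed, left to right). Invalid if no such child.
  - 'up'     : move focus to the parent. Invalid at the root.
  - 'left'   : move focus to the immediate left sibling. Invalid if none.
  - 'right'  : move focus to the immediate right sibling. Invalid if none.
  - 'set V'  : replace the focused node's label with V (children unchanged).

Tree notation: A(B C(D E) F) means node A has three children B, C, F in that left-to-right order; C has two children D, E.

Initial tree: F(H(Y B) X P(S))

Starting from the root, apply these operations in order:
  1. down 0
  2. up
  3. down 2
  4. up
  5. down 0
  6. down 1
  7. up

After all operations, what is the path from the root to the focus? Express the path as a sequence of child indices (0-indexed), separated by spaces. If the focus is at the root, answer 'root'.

Step 1 (down 0): focus=H path=0 depth=1 children=['Y', 'B'] left=[] right=['X', 'P'] parent=F
Step 2 (up): focus=F path=root depth=0 children=['H', 'X', 'P'] (at root)
Step 3 (down 2): focus=P path=2 depth=1 children=['S'] left=['H', 'X'] right=[] parent=F
Step 4 (up): focus=F path=root depth=0 children=['H', 'X', 'P'] (at root)
Step 5 (down 0): focus=H path=0 depth=1 children=['Y', 'B'] left=[] right=['X', 'P'] parent=F
Step 6 (down 1): focus=B path=0/1 depth=2 children=[] left=['Y'] right=[] parent=H
Step 7 (up): focus=H path=0 depth=1 children=['Y', 'B'] left=[] right=['X', 'P'] parent=F

Answer: 0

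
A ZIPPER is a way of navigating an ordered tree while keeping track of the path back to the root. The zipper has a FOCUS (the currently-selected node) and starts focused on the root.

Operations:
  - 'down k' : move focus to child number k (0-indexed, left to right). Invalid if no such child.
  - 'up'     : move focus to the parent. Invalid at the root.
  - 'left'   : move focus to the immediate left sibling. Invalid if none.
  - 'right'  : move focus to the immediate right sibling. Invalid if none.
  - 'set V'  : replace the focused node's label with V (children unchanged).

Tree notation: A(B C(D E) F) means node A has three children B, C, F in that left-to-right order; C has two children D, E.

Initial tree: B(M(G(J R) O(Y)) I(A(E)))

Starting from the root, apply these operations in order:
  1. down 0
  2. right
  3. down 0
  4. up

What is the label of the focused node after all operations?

Step 1 (down 0): focus=M path=0 depth=1 children=['G', 'O'] left=[] right=['I'] parent=B
Step 2 (right): focus=I path=1 depth=1 children=['A'] left=['M'] right=[] parent=B
Step 3 (down 0): focus=A path=1/0 depth=2 children=['E'] left=[] right=[] parent=I
Step 4 (up): focus=I path=1 depth=1 children=['A'] left=['M'] right=[] parent=B

Answer: I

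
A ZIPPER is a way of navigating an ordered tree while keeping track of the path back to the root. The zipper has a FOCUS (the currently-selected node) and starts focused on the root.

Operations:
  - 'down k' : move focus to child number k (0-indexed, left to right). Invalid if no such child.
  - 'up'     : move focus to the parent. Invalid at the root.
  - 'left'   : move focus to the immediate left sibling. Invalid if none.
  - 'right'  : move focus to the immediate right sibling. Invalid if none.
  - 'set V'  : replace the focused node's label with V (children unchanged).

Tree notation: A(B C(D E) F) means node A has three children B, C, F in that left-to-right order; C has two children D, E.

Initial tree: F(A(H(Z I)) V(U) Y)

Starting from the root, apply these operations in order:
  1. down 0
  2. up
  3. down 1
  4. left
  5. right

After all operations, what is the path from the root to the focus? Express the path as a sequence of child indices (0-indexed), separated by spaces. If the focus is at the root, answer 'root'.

Answer: 1

Derivation:
Step 1 (down 0): focus=A path=0 depth=1 children=['H'] left=[] right=['V', 'Y'] parent=F
Step 2 (up): focus=F path=root depth=0 children=['A', 'V', 'Y'] (at root)
Step 3 (down 1): focus=V path=1 depth=1 children=['U'] left=['A'] right=['Y'] parent=F
Step 4 (left): focus=A path=0 depth=1 children=['H'] left=[] right=['V', 'Y'] parent=F
Step 5 (right): focus=V path=1 depth=1 children=['U'] left=['A'] right=['Y'] parent=F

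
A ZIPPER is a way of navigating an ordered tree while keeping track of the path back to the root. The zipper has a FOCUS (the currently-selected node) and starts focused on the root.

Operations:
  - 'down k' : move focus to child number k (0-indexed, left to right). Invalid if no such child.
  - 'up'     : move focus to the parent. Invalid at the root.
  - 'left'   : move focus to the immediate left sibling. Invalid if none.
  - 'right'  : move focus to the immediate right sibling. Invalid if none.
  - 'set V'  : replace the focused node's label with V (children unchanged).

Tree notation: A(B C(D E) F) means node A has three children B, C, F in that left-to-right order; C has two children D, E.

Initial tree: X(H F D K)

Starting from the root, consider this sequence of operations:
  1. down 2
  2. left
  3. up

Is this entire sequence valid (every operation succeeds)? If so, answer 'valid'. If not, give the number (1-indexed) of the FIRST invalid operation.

Answer: valid

Derivation:
Step 1 (down 2): focus=D path=2 depth=1 children=[] left=['H', 'F'] right=['K'] parent=X
Step 2 (left): focus=F path=1 depth=1 children=[] left=['H'] right=['D', 'K'] parent=X
Step 3 (up): focus=X path=root depth=0 children=['H', 'F', 'D', 'K'] (at root)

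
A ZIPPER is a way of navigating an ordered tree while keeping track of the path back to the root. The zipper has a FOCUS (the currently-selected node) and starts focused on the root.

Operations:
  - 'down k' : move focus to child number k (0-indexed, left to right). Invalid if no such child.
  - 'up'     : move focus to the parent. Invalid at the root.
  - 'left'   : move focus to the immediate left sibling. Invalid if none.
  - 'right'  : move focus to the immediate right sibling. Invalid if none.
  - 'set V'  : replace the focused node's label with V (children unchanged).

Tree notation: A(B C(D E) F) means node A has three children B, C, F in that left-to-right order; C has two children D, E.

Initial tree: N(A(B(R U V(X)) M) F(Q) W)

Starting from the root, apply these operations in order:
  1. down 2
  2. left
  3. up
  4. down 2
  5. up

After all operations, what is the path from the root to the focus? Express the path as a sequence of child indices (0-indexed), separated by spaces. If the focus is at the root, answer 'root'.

Step 1 (down 2): focus=W path=2 depth=1 children=[] left=['A', 'F'] right=[] parent=N
Step 2 (left): focus=F path=1 depth=1 children=['Q'] left=['A'] right=['W'] parent=N
Step 3 (up): focus=N path=root depth=0 children=['A', 'F', 'W'] (at root)
Step 4 (down 2): focus=W path=2 depth=1 children=[] left=['A', 'F'] right=[] parent=N
Step 5 (up): focus=N path=root depth=0 children=['A', 'F', 'W'] (at root)

Answer: root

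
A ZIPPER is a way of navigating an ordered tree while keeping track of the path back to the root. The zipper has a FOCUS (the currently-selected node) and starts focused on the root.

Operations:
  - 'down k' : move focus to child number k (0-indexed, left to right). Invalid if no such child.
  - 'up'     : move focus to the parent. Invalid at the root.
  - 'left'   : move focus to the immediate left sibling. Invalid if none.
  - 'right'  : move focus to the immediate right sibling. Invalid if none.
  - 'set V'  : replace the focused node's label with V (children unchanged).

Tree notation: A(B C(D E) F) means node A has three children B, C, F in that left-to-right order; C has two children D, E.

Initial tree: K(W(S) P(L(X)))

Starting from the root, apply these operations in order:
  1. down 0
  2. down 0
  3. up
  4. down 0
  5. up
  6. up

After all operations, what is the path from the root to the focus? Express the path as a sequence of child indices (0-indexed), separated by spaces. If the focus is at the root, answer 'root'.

Step 1 (down 0): focus=W path=0 depth=1 children=['S'] left=[] right=['P'] parent=K
Step 2 (down 0): focus=S path=0/0 depth=2 children=[] left=[] right=[] parent=W
Step 3 (up): focus=W path=0 depth=1 children=['S'] left=[] right=['P'] parent=K
Step 4 (down 0): focus=S path=0/0 depth=2 children=[] left=[] right=[] parent=W
Step 5 (up): focus=W path=0 depth=1 children=['S'] left=[] right=['P'] parent=K
Step 6 (up): focus=K path=root depth=0 children=['W', 'P'] (at root)

Answer: root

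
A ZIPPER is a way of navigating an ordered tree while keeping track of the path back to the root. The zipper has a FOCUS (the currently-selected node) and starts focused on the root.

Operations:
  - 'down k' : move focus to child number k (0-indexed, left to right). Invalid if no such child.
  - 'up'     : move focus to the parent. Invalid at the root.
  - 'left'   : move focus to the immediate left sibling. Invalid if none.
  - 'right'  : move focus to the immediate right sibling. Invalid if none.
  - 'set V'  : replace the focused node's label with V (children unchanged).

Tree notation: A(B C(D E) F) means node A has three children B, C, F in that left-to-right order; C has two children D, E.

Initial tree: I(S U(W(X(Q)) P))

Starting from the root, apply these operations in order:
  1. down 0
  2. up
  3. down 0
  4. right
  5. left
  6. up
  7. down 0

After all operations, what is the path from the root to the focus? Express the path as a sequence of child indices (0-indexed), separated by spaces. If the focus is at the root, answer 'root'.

Step 1 (down 0): focus=S path=0 depth=1 children=[] left=[] right=['U'] parent=I
Step 2 (up): focus=I path=root depth=0 children=['S', 'U'] (at root)
Step 3 (down 0): focus=S path=0 depth=1 children=[] left=[] right=['U'] parent=I
Step 4 (right): focus=U path=1 depth=1 children=['W', 'P'] left=['S'] right=[] parent=I
Step 5 (left): focus=S path=0 depth=1 children=[] left=[] right=['U'] parent=I
Step 6 (up): focus=I path=root depth=0 children=['S', 'U'] (at root)
Step 7 (down 0): focus=S path=0 depth=1 children=[] left=[] right=['U'] parent=I

Answer: 0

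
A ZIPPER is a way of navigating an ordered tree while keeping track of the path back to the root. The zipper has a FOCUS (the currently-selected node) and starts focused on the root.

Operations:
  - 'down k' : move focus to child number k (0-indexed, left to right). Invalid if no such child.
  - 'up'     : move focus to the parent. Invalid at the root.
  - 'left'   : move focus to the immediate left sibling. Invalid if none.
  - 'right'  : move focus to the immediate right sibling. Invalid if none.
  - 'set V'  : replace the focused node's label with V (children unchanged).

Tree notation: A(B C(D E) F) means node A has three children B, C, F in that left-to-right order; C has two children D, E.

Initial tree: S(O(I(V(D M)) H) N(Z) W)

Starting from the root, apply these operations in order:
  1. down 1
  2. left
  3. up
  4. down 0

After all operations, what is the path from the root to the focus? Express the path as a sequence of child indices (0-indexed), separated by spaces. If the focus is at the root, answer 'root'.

Answer: 0

Derivation:
Step 1 (down 1): focus=N path=1 depth=1 children=['Z'] left=['O'] right=['W'] parent=S
Step 2 (left): focus=O path=0 depth=1 children=['I', 'H'] left=[] right=['N', 'W'] parent=S
Step 3 (up): focus=S path=root depth=0 children=['O', 'N', 'W'] (at root)
Step 4 (down 0): focus=O path=0 depth=1 children=['I', 'H'] left=[] right=['N', 'W'] parent=S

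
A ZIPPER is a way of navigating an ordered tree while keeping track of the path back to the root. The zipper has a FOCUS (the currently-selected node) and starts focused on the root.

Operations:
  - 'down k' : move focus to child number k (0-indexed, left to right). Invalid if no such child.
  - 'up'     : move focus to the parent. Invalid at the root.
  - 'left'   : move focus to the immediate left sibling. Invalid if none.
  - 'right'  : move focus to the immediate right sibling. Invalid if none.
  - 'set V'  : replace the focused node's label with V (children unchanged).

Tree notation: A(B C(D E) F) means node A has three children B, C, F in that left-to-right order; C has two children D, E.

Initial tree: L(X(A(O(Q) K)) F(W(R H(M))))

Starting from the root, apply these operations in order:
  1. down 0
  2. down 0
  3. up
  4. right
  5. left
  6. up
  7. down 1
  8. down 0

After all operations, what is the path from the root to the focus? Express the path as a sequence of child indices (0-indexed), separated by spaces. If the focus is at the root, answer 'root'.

Step 1 (down 0): focus=X path=0 depth=1 children=['A'] left=[] right=['F'] parent=L
Step 2 (down 0): focus=A path=0/0 depth=2 children=['O', 'K'] left=[] right=[] parent=X
Step 3 (up): focus=X path=0 depth=1 children=['A'] left=[] right=['F'] parent=L
Step 4 (right): focus=F path=1 depth=1 children=['W'] left=['X'] right=[] parent=L
Step 5 (left): focus=X path=0 depth=1 children=['A'] left=[] right=['F'] parent=L
Step 6 (up): focus=L path=root depth=0 children=['X', 'F'] (at root)
Step 7 (down 1): focus=F path=1 depth=1 children=['W'] left=['X'] right=[] parent=L
Step 8 (down 0): focus=W path=1/0 depth=2 children=['R', 'H'] left=[] right=[] parent=F

Answer: 1 0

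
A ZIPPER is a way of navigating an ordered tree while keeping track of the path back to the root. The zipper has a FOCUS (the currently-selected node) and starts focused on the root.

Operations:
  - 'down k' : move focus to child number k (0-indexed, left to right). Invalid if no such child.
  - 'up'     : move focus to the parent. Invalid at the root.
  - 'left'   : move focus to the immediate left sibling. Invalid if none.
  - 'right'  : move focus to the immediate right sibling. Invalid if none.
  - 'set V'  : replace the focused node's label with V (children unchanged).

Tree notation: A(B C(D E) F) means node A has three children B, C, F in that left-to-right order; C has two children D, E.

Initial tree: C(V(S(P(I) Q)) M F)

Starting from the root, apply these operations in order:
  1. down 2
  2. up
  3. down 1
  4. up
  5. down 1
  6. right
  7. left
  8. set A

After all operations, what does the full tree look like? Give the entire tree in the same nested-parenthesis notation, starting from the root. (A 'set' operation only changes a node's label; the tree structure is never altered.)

Step 1 (down 2): focus=F path=2 depth=1 children=[] left=['V', 'M'] right=[] parent=C
Step 2 (up): focus=C path=root depth=0 children=['V', 'M', 'F'] (at root)
Step 3 (down 1): focus=M path=1 depth=1 children=[] left=['V'] right=['F'] parent=C
Step 4 (up): focus=C path=root depth=0 children=['V', 'M', 'F'] (at root)
Step 5 (down 1): focus=M path=1 depth=1 children=[] left=['V'] right=['F'] parent=C
Step 6 (right): focus=F path=2 depth=1 children=[] left=['V', 'M'] right=[] parent=C
Step 7 (left): focus=M path=1 depth=1 children=[] left=['V'] right=['F'] parent=C
Step 8 (set A): focus=A path=1 depth=1 children=[] left=['V'] right=['F'] parent=C

Answer: C(V(S(P(I) Q)) A F)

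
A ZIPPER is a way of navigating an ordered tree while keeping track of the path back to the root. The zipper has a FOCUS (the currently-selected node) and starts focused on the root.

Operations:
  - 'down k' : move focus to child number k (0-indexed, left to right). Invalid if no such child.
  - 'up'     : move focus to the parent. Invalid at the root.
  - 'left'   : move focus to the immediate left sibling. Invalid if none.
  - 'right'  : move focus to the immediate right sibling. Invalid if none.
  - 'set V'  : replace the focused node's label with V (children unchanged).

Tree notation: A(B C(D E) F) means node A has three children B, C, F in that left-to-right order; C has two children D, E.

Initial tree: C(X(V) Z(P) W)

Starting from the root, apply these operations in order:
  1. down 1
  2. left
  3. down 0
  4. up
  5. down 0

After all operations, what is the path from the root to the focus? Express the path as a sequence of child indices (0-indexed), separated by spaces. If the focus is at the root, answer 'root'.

Answer: 0 0

Derivation:
Step 1 (down 1): focus=Z path=1 depth=1 children=['P'] left=['X'] right=['W'] parent=C
Step 2 (left): focus=X path=0 depth=1 children=['V'] left=[] right=['Z', 'W'] parent=C
Step 3 (down 0): focus=V path=0/0 depth=2 children=[] left=[] right=[] parent=X
Step 4 (up): focus=X path=0 depth=1 children=['V'] left=[] right=['Z', 'W'] parent=C
Step 5 (down 0): focus=V path=0/0 depth=2 children=[] left=[] right=[] parent=X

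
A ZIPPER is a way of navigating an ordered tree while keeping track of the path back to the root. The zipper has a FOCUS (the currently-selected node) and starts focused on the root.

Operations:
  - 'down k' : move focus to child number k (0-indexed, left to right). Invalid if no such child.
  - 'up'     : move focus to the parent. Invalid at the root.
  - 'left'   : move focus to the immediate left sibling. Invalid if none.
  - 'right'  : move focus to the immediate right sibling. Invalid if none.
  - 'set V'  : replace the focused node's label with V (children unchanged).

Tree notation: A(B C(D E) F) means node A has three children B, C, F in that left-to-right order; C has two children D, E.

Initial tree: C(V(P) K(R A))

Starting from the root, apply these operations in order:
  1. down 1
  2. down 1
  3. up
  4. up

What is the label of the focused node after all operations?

Answer: C

Derivation:
Step 1 (down 1): focus=K path=1 depth=1 children=['R', 'A'] left=['V'] right=[] parent=C
Step 2 (down 1): focus=A path=1/1 depth=2 children=[] left=['R'] right=[] parent=K
Step 3 (up): focus=K path=1 depth=1 children=['R', 'A'] left=['V'] right=[] parent=C
Step 4 (up): focus=C path=root depth=0 children=['V', 'K'] (at root)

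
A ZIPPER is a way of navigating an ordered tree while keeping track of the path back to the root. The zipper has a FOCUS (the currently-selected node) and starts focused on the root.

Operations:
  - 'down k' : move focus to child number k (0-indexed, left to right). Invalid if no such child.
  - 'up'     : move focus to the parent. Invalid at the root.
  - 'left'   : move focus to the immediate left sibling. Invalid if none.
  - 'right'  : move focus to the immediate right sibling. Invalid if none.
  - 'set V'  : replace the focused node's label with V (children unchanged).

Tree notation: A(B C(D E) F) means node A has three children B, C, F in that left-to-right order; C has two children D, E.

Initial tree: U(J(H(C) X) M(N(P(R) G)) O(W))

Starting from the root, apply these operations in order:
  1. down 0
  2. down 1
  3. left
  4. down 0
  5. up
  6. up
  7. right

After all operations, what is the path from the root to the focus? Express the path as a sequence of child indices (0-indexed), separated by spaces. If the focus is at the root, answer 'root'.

Answer: 1

Derivation:
Step 1 (down 0): focus=J path=0 depth=1 children=['H', 'X'] left=[] right=['M', 'O'] parent=U
Step 2 (down 1): focus=X path=0/1 depth=2 children=[] left=['H'] right=[] parent=J
Step 3 (left): focus=H path=0/0 depth=2 children=['C'] left=[] right=['X'] parent=J
Step 4 (down 0): focus=C path=0/0/0 depth=3 children=[] left=[] right=[] parent=H
Step 5 (up): focus=H path=0/0 depth=2 children=['C'] left=[] right=['X'] parent=J
Step 6 (up): focus=J path=0 depth=1 children=['H', 'X'] left=[] right=['M', 'O'] parent=U
Step 7 (right): focus=M path=1 depth=1 children=['N'] left=['J'] right=['O'] parent=U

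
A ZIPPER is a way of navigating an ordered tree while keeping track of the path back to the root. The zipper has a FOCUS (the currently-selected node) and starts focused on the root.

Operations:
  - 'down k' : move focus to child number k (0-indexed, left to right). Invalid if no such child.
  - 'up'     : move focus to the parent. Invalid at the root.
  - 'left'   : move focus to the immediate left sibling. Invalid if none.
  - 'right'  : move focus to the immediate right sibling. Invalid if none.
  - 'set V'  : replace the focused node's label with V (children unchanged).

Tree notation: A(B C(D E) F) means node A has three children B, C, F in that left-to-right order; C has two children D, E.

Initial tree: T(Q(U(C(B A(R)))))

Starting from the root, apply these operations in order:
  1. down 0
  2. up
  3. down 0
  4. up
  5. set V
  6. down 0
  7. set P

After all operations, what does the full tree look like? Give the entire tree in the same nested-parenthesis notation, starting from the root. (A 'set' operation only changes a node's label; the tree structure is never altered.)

Step 1 (down 0): focus=Q path=0 depth=1 children=['U'] left=[] right=[] parent=T
Step 2 (up): focus=T path=root depth=0 children=['Q'] (at root)
Step 3 (down 0): focus=Q path=0 depth=1 children=['U'] left=[] right=[] parent=T
Step 4 (up): focus=T path=root depth=0 children=['Q'] (at root)
Step 5 (set V): focus=V path=root depth=0 children=['Q'] (at root)
Step 6 (down 0): focus=Q path=0 depth=1 children=['U'] left=[] right=[] parent=V
Step 7 (set P): focus=P path=0 depth=1 children=['U'] left=[] right=[] parent=V

Answer: V(P(U(C(B A(R)))))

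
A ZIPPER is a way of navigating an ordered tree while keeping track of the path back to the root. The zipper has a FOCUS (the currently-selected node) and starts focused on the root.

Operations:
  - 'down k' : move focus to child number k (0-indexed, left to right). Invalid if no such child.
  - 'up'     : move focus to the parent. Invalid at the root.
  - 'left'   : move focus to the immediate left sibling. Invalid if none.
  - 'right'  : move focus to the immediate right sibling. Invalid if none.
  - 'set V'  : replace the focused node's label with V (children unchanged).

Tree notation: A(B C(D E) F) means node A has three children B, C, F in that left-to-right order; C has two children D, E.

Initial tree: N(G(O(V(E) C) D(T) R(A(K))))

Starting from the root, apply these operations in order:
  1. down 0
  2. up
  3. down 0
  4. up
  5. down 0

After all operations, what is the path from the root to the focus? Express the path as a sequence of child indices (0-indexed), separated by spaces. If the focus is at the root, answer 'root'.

Step 1 (down 0): focus=G path=0 depth=1 children=['O', 'D', 'R'] left=[] right=[] parent=N
Step 2 (up): focus=N path=root depth=0 children=['G'] (at root)
Step 3 (down 0): focus=G path=0 depth=1 children=['O', 'D', 'R'] left=[] right=[] parent=N
Step 4 (up): focus=N path=root depth=0 children=['G'] (at root)
Step 5 (down 0): focus=G path=0 depth=1 children=['O', 'D', 'R'] left=[] right=[] parent=N

Answer: 0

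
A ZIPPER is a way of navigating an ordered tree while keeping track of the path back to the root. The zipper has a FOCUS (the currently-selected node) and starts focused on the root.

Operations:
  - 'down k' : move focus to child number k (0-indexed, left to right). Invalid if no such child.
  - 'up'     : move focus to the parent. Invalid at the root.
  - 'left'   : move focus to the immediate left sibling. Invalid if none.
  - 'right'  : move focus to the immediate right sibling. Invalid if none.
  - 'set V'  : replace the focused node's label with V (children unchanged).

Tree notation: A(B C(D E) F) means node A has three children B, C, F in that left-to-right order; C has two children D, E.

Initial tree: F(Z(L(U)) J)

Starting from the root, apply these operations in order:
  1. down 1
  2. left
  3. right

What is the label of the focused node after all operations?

Answer: J

Derivation:
Step 1 (down 1): focus=J path=1 depth=1 children=[] left=['Z'] right=[] parent=F
Step 2 (left): focus=Z path=0 depth=1 children=['L'] left=[] right=['J'] parent=F
Step 3 (right): focus=J path=1 depth=1 children=[] left=['Z'] right=[] parent=F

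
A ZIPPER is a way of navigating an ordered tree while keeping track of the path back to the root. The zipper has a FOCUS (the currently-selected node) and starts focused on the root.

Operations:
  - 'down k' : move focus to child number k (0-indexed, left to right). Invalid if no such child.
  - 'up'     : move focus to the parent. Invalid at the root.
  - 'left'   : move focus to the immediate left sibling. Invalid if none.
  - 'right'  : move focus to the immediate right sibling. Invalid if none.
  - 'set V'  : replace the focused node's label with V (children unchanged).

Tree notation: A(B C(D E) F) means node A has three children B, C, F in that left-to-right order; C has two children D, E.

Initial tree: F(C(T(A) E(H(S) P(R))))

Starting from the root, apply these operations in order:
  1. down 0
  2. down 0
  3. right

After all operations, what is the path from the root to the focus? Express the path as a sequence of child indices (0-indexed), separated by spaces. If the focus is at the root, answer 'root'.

Step 1 (down 0): focus=C path=0 depth=1 children=['T', 'E'] left=[] right=[] parent=F
Step 2 (down 0): focus=T path=0/0 depth=2 children=['A'] left=[] right=['E'] parent=C
Step 3 (right): focus=E path=0/1 depth=2 children=['H', 'P'] left=['T'] right=[] parent=C

Answer: 0 1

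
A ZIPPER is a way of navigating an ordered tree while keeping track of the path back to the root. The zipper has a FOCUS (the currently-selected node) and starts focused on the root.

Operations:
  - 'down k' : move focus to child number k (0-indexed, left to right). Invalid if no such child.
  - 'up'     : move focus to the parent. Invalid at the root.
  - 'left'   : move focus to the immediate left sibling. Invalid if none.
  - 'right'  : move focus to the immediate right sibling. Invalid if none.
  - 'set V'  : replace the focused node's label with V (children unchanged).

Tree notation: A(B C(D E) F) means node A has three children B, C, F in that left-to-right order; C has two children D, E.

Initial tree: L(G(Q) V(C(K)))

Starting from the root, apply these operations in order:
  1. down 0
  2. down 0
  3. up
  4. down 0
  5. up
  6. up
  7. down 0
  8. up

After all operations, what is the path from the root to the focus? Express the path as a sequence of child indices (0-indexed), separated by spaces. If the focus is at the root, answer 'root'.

Step 1 (down 0): focus=G path=0 depth=1 children=['Q'] left=[] right=['V'] parent=L
Step 2 (down 0): focus=Q path=0/0 depth=2 children=[] left=[] right=[] parent=G
Step 3 (up): focus=G path=0 depth=1 children=['Q'] left=[] right=['V'] parent=L
Step 4 (down 0): focus=Q path=0/0 depth=2 children=[] left=[] right=[] parent=G
Step 5 (up): focus=G path=0 depth=1 children=['Q'] left=[] right=['V'] parent=L
Step 6 (up): focus=L path=root depth=0 children=['G', 'V'] (at root)
Step 7 (down 0): focus=G path=0 depth=1 children=['Q'] left=[] right=['V'] parent=L
Step 8 (up): focus=L path=root depth=0 children=['G', 'V'] (at root)

Answer: root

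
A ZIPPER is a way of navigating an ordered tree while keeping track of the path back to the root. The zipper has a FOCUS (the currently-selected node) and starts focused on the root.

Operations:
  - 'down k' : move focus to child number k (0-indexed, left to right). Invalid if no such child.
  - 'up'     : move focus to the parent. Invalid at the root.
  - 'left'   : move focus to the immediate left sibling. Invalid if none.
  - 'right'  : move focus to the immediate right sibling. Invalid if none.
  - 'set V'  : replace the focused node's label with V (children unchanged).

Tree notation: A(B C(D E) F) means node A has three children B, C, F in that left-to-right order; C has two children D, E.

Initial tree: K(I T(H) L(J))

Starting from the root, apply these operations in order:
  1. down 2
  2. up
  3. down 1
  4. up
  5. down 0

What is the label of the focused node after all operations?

Step 1 (down 2): focus=L path=2 depth=1 children=['J'] left=['I', 'T'] right=[] parent=K
Step 2 (up): focus=K path=root depth=0 children=['I', 'T', 'L'] (at root)
Step 3 (down 1): focus=T path=1 depth=1 children=['H'] left=['I'] right=['L'] parent=K
Step 4 (up): focus=K path=root depth=0 children=['I', 'T', 'L'] (at root)
Step 5 (down 0): focus=I path=0 depth=1 children=[] left=[] right=['T', 'L'] parent=K

Answer: I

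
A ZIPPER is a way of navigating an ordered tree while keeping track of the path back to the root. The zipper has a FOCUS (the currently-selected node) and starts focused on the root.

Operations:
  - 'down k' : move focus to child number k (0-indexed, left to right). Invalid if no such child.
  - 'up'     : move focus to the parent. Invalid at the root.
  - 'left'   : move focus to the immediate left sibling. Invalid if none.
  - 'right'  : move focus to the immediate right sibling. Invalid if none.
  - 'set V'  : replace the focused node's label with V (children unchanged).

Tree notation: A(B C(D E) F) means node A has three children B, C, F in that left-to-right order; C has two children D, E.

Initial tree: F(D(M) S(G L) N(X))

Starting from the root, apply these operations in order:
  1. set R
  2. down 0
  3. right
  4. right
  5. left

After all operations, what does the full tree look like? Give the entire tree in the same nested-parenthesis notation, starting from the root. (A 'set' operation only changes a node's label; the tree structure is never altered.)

Step 1 (set R): focus=R path=root depth=0 children=['D', 'S', 'N'] (at root)
Step 2 (down 0): focus=D path=0 depth=1 children=['M'] left=[] right=['S', 'N'] parent=R
Step 3 (right): focus=S path=1 depth=1 children=['G', 'L'] left=['D'] right=['N'] parent=R
Step 4 (right): focus=N path=2 depth=1 children=['X'] left=['D', 'S'] right=[] parent=R
Step 5 (left): focus=S path=1 depth=1 children=['G', 'L'] left=['D'] right=['N'] parent=R

Answer: R(D(M) S(G L) N(X))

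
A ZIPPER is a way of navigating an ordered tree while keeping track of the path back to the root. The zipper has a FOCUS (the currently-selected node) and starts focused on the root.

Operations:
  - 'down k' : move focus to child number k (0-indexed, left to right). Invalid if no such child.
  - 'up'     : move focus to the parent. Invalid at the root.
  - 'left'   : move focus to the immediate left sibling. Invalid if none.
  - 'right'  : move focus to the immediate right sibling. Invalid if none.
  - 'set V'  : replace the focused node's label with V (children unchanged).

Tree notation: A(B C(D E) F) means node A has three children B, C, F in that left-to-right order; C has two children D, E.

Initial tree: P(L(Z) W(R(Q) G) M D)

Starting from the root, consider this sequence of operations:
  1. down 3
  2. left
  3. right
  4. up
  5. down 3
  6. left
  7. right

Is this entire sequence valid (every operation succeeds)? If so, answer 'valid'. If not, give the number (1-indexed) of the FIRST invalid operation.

Step 1 (down 3): focus=D path=3 depth=1 children=[] left=['L', 'W', 'M'] right=[] parent=P
Step 2 (left): focus=M path=2 depth=1 children=[] left=['L', 'W'] right=['D'] parent=P
Step 3 (right): focus=D path=3 depth=1 children=[] left=['L', 'W', 'M'] right=[] parent=P
Step 4 (up): focus=P path=root depth=0 children=['L', 'W', 'M', 'D'] (at root)
Step 5 (down 3): focus=D path=3 depth=1 children=[] left=['L', 'W', 'M'] right=[] parent=P
Step 6 (left): focus=M path=2 depth=1 children=[] left=['L', 'W'] right=['D'] parent=P
Step 7 (right): focus=D path=3 depth=1 children=[] left=['L', 'W', 'M'] right=[] parent=P

Answer: valid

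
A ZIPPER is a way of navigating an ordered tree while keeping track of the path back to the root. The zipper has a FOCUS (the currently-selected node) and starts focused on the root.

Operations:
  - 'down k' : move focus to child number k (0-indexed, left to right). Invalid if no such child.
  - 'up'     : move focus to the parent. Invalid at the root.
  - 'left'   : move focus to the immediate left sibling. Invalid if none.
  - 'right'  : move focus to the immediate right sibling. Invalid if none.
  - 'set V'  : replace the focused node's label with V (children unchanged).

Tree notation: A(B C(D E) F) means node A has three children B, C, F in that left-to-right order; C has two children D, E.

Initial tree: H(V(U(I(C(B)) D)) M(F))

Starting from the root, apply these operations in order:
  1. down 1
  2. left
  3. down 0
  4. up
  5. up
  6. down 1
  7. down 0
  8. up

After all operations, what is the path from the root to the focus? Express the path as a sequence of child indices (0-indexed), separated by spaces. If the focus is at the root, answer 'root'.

Step 1 (down 1): focus=M path=1 depth=1 children=['F'] left=['V'] right=[] parent=H
Step 2 (left): focus=V path=0 depth=1 children=['U'] left=[] right=['M'] parent=H
Step 3 (down 0): focus=U path=0/0 depth=2 children=['I', 'D'] left=[] right=[] parent=V
Step 4 (up): focus=V path=0 depth=1 children=['U'] left=[] right=['M'] parent=H
Step 5 (up): focus=H path=root depth=0 children=['V', 'M'] (at root)
Step 6 (down 1): focus=M path=1 depth=1 children=['F'] left=['V'] right=[] parent=H
Step 7 (down 0): focus=F path=1/0 depth=2 children=[] left=[] right=[] parent=M
Step 8 (up): focus=M path=1 depth=1 children=['F'] left=['V'] right=[] parent=H

Answer: 1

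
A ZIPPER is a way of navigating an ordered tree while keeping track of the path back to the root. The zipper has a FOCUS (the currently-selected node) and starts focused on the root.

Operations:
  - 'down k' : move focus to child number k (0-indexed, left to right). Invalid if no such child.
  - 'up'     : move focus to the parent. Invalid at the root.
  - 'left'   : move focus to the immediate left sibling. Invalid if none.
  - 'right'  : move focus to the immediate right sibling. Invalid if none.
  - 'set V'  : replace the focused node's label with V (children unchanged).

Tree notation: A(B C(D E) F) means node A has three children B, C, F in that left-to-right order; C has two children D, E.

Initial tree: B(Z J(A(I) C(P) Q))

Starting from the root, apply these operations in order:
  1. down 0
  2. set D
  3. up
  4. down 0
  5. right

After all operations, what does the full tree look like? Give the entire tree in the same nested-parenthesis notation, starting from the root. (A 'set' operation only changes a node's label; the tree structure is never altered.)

Answer: B(D J(A(I) C(P) Q))

Derivation:
Step 1 (down 0): focus=Z path=0 depth=1 children=[] left=[] right=['J'] parent=B
Step 2 (set D): focus=D path=0 depth=1 children=[] left=[] right=['J'] parent=B
Step 3 (up): focus=B path=root depth=0 children=['D', 'J'] (at root)
Step 4 (down 0): focus=D path=0 depth=1 children=[] left=[] right=['J'] parent=B
Step 5 (right): focus=J path=1 depth=1 children=['A', 'C', 'Q'] left=['D'] right=[] parent=B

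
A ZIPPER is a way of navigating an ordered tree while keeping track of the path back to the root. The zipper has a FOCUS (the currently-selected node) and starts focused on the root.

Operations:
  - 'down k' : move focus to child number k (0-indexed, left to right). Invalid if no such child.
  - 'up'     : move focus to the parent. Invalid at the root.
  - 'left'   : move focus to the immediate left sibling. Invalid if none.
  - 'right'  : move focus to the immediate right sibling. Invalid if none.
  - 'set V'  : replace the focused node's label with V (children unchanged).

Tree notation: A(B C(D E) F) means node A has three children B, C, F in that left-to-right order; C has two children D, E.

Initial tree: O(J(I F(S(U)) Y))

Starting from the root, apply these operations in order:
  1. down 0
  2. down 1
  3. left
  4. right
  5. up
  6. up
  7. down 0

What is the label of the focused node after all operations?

Step 1 (down 0): focus=J path=0 depth=1 children=['I', 'F', 'Y'] left=[] right=[] parent=O
Step 2 (down 1): focus=F path=0/1 depth=2 children=['S'] left=['I'] right=['Y'] parent=J
Step 3 (left): focus=I path=0/0 depth=2 children=[] left=[] right=['F', 'Y'] parent=J
Step 4 (right): focus=F path=0/1 depth=2 children=['S'] left=['I'] right=['Y'] parent=J
Step 5 (up): focus=J path=0 depth=1 children=['I', 'F', 'Y'] left=[] right=[] parent=O
Step 6 (up): focus=O path=root depth=0 children=['J'] (at root)
Step 7 (down 0): focus=J path=0 depth=1 children=['I', 'F', 'Y'] left=[] right=[] parent=O

Answer: J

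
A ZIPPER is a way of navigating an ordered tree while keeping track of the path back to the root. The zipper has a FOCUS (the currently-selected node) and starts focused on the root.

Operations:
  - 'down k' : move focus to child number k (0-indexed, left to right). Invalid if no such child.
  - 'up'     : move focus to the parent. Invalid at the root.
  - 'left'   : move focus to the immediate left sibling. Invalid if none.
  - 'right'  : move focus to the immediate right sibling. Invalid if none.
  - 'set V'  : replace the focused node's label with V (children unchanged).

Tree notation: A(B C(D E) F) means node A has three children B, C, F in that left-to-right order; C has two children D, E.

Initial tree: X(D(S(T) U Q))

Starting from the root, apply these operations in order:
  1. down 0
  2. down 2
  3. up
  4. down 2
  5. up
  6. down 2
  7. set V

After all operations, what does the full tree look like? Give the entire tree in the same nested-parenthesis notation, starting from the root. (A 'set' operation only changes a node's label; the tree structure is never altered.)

Answer: X(D(S(T) U V))

Derivation:
Step 1 (down 0): focus=D path=0 depth=1 children=['S', 'U', 'Q'] left=[] right=[] parent=X
Step 2 (down 2): focus=Q path=0/2 depth=2 children=[] left=['S', 'U'] right=[] parent=D
Step 3 (up): focus=D path=0 depth=1 children=['S', 'U', 'Q'] left=[] right=[] parent=X
Step 4 (down 2): focus=Q path=0/2 depth=2 children=[] left=['S', 'U'] right=[] parent=D
Step 5 (up): focus=D path=0 depth=1 children=['S', 'U', 'Q'] left=[] right=[] parent=X
Step 6 (down 2): focus=Q path=0/2 depth=2 children=[] left=['S', 'U'] right=[] parent=D
Step 7 (set V): focus=V path=0/2 depth=2 children=[] left=['S', 'U'] right=[] parent=D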